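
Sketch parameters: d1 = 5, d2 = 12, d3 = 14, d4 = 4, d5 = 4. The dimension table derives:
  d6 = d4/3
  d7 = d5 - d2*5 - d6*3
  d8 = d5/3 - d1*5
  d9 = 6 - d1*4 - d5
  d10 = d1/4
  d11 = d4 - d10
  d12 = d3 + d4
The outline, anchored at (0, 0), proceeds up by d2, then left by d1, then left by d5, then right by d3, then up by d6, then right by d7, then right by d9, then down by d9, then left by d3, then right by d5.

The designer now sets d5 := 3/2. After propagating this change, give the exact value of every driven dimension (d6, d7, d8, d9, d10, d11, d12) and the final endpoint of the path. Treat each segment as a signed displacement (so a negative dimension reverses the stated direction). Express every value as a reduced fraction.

Apply edit: d5 := 3/2
  d6 = d4/3 = 4/3
  d7 = d5 - d2*5 - d6*3 = -125/2
  d8 = d5/3 - d1*5 = -49/2
  d9 = 6 - d1*4 - d5 = -31/2
  d10 = d1/4 = 5/4
  d11 = d4 - d10 = 11/4
  d12 = d3 + d4 = 18
Walk from origin (0, 0):
  seg 1: up by d2 = 12 → (0, 12)
  seg 2: left by d1 = 5 → (-5, 12)
  seg 3: left by d5 = 3/2 → (-13/2, 12)
  seg 4: right by d3 = 14 → (15/2, 12)
  seg 5: up by d6 = 4/3 → (15/2, 40/3)
  seg 6: right by d7 = -125/2 → (-55, 40/3)
  seg 7: right by d9 = -31/2 → (-141/2, 40/3)
  seg 8: down by d9 = -31/2 → (-141/2, 173/6)
  seg 9: left by d3 = 14 → (-169/2, 173/6)
  seg 10: right by d5 = 3/2 → (-83, 173/6)

d6 = 4/3
d7 = -125/2
d8 = -49/2
d9 = -31/2
d10 = 5/4
d11 = 11/4
d12 = 18
endpoint = (-83, 173/6)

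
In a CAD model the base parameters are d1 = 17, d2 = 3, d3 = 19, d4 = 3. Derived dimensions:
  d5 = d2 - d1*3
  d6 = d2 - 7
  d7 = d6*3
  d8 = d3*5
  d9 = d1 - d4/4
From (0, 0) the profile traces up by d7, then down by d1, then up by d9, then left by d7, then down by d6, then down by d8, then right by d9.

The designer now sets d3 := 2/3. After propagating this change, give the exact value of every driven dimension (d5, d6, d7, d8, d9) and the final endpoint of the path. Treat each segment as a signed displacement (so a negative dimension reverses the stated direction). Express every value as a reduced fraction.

Apply edit: d3 := 2/3
  d5 = d2 - d1*3 = -48
  d6 = d2 - 7 = -4
  d7 = d6*3 = -12
  d8 = d3*5 = 10/3
  d9 = d1 - d4/4 = 65/4
Walk from origin (0, 0):
  seg 1: up by d7 = -12 → (0, -12)
  seg 2: down by d1 = 17 → (0, -29)
  seg 3: up by d9 = 65/4 → (0, -51/4)
  seg 4: left by d7 = -12 → (12, -51/4)
  seg 5: down by d6 = -4 → (12, -35/4)
  seg 6: down by d8 = 10/3 → (12, -145/12)
  seg 7: right by d9 = 65/4 → (113/4, -145/12)

d5 = -48
d6 = -4
d7 = -12
d8 = 10/3
d9 = 65/4
endpoint = (113/4, -145/12)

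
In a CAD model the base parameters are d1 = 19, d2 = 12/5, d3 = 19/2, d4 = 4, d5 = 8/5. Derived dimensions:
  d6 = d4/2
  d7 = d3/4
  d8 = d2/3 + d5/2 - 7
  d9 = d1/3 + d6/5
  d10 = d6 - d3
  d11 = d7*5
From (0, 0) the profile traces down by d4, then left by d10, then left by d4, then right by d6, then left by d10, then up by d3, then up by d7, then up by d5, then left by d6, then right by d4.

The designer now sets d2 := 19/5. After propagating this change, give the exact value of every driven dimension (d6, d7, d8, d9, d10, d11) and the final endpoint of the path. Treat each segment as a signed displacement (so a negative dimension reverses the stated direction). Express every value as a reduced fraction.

d6 = 2
d7 = 19/8
d8 = -74/15
d9 = 101/15
d10 = -15/2
d11 = 95/8
endpoint = (15, 379/40)

Apply edit: d2 := 19/5
  d6 = d4/2 = 2
  d7 = d3/4 = 19/8
  d8 = d2/3 + d5/2 - 7 = -74/15
  d9 = d1/3 + d6/5 = 101/15
  d10 = d6 - d3 = -15/2
  d11 = d7*5 = 95/8
Walk from origin (0, 0):
  seg 1: down by d4 = 4 → (0, -4)
  seg 2: left by d10 = -15/2 → (15/2, -4)
  seg 3: left by d4 = 4 → (7/2, -4)
  seg 4: right by d6 = 2 → (11/2, -4)
  seg 5: left by d10 = -15/2 → (13, -4)
  seg 6: up by d3 = 19/2 → (13, 11/2)
  seg 7: up by d7 = 19/8 → (13, 63/8)
  seg 8: up by d5 = 8/5 → (13, 379/40)
  seg 9: left by d6 = 2 → (11, 379/40)
  seg 10: right by d4 = 4 → (15, 379/40)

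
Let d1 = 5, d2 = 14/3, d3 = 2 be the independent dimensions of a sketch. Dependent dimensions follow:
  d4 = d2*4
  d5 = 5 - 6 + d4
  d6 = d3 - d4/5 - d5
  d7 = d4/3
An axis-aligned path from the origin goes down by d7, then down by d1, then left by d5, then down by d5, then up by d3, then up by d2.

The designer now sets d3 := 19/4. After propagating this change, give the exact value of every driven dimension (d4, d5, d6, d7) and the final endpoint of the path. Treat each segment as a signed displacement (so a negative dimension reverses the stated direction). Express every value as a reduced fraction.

d4 = 56/3
d5 = 53/3
d6 = -333/20
d7 = 56/9
endpoint = (-53/3, -701/36)

Apply edit: d3 := 19/4
  d4 = d2*4 = 56/3
  d5 = 5 - 6 + d4 = 53/3
  d6 = d3 - d4/5 - d5 = -333/20
  d7 = d4/3 = 56/9
Walk from origin (0, 0):
  seg 1: down by d7 = 56/9 → (0, -56/9)
  seg 2: down by d1 = 5 → (0, -101/9)
  seg 3: left by d5 = 53/3 → (-53/3, -101/9)
  seg 4: down by d5 = 53/3 → (-53/3, -260/9)
  seg 5: up by d3 = 19/4 → (-53/3, -869/36)
  seg 6: up by d2 = 14/3 → (-53/3, -701/36)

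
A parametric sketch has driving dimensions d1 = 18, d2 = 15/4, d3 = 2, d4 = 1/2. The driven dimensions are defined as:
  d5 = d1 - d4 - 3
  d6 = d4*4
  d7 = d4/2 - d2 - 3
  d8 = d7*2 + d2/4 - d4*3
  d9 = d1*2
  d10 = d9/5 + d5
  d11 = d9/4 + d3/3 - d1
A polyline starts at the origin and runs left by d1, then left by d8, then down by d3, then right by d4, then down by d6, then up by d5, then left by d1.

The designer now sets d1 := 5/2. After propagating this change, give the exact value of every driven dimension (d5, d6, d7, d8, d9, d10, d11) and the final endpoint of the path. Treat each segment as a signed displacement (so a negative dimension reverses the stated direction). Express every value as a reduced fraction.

Apply edit: d1 := 5/2
  d5 = d1 - d4 - 3 = -1
  d6 = d4*4 = 2
  d7 = d4/2 - d2 - 3 = -13/2
  d8 = d7*2 + d2/4 - d4*3 = -217/16
  d9 = d1*2 = 5
  d10 = d9/5 + d5 = 0
  d11 = d9/4 + d3/3 - d1 = -7/12
Walk from origin (0, 0):
  seg 1: left by d1 = 5/2 → (-5/2, 0)
  seg 2: left by d8 = -217/16 → (177/16, 0)
  seg 3: down by d3 = 2 → (177/16, -2)
  seg 4: right by d4 = 1/2 → (185/16, -2)
  seg 5: down by d6 = 2 → (185/16, -4)
  seg 6: up by d5 = -1 → (185/16, -5)
  seg 7: left by d1 = 5/2 → (145/16, -5)

d5 = -1
d6 = 2
d7 = -13/2
d8 = -217/16
d9 = 5
d10 = 0
d11 = -7/12
endpoint = (145/16, -5)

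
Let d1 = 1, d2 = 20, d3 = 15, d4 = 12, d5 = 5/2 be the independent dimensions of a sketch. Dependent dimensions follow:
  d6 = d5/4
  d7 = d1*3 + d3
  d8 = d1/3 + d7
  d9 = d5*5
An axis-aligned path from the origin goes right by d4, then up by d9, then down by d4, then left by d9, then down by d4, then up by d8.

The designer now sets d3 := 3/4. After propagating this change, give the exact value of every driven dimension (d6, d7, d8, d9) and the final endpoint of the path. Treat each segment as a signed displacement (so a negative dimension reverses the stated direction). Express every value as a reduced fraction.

Apply edit: d3 := 3/4
  d6 = d5/4 = 5/8
  d7 = d1*3 + d3 = 15/4
  d8 = d1/3 + d7 = 49/12
  d9 = d5*5 = 25/2
Walk from origin (0, 0):
  seg 1: right by d4 = 12 → (12, 0)
  seg 2: up by d9 = 25/2 → (12, 25/2)
  seg 3: down by d4 = 12 → (12, 1/2)
  seg 4: left by d9 = 25/2 → (-1/2, 1/2)
  seg 5: down by d4 = 12 → (-1/2, -23/2)
  seg 6: up by d8 = 49/12 → (-1/2, -89/12)

d6 = 5/8
d7 = 15/4
d8 = 49/12
d9 = 25/2
endpoint = (-1/2, -89/12)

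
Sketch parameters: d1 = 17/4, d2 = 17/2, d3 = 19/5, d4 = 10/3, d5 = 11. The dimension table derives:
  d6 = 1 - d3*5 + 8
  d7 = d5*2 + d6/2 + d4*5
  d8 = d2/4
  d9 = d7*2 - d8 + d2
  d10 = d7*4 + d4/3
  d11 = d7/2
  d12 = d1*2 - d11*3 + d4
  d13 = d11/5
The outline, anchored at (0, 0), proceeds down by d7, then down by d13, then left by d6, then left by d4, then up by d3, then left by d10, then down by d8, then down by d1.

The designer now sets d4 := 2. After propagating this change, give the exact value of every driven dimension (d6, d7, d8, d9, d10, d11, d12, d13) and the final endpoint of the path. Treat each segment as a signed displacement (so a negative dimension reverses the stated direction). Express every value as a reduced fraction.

Apply edit: d4 := 2
  d6 = 1 - d3*5 + 8 = -10
  d7 = d5*2 + d6/2 + d4*5 = 27
  d8 = d2/4 = 17/8
  d9 = d7*2 - d8 + d2 = 483/8
  d10 = d7*4 + d4/3 = 326/3
  d11 = d7/2 = 27/2
  d12 = d1*2 - d11*3 + d4 = -30
  d13 = d11/5 = 27/10
Walk from origin (0, 0):
  seg 1: down by d7 = 27 → (0, -27)
  seg 2: down by d13 = 27/10 → (0, -297/10)
  seg 3: left by d6 = -10 → (10, -297/10)
  seg 4: left by d4 = 2 → (8, -297/10)
  seg 5: up by d3 = 19/5 → (8, -259/10)
  seg 6: left by d10 = 326/3 → (-302/3, -259/10)
  seg 7: down by d8 = 17/8 → (-302/3, -1121/40)
  seg 8: down by d1 = 17/4 → (-302/3, -1291/40)

d6 = -10
d7 = 27
d8 = 17/8
d9 = 483/8
d10 = 326/3
d11 = 27/2
d12 = -30
d13 = 27/10
endpoint = (-302/3, -1291/40)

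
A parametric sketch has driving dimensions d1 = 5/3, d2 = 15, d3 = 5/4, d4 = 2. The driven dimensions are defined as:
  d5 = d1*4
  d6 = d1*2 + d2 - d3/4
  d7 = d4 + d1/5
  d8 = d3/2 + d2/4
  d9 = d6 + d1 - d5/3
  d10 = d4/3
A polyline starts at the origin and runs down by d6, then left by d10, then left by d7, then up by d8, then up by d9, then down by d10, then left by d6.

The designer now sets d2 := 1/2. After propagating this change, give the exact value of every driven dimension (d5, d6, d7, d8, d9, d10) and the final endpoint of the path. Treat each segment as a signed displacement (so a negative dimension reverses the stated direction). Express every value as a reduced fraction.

Apply edit: d2 := 1/2
  d5 = d1*4 = 20/3
  d6 = d1*2 + d2 - d3/4 = 169/48
  d7 = d4 + d1/5 = 7/3
  d8 = d3/2 + d2/4 = 3/4
  d9 = d6 + d1 - d5/3 = 427/144
  d10 = d4/3 = 2/3
Walk from origin (0, 0):
  seg 1: down by d6 = 169/48 → (0, -169/48)
  seg 2: left by d10 = 2/3 → (-2/3, -169/48)
  seg 3: left by d7 = 7/3 → (-3, -169/48)
  seg 4: up by d8 = 3/4 → (-3, -133/48)
  seg 5: up by d9 = 427/144 → (-3, 7/36)
  seg 6: down by d10 = 2/3 → (-3, -17/36)
  seg 7: left by d6 = 169/48 → (-313/48, -17/36)

d5 = 20/3
d6 = 169/48
d7 = 7/3
d8 = 3/4
d9 = 427/144
d10 = 2/3
endpoint = (-313/48, -17/36)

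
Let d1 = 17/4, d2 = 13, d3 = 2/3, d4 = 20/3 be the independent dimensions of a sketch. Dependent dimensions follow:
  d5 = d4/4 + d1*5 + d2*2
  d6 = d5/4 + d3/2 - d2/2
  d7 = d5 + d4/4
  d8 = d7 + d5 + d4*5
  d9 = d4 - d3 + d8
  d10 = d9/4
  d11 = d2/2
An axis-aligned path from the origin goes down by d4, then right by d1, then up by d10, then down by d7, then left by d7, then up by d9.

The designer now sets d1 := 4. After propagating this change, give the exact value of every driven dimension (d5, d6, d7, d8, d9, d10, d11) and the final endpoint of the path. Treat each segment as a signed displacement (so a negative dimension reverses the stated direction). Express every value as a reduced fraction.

d5 = 143/3
d6 = 23/4
d7 = 148/3
d8 = 391/3
d9 = 409/3
d10 = 409/12
d11 = 13/2
endpoint = (-136/3, 1373/12)

Apply edit: d1 := 4
  d5 = d4/4 + d1*5 + d2*2 = 143/3
  d6 = d5/4 + d3/2 - d2/2 = 23/4
  d7 = d5 + d4/4 = 148/3
  d8 = d7 + d5 + d4*5 = 391/3
  d9 = d4 - d3 + d8 = 409/3
  d10 = d9/4 = 409/12
  d11 = d2/2 = 13/2
Walk from origin (0, 0):
  seg 1: down by d4 = 20/3 → (0, -20/3)
  seg 2: right by d1 = 4 → (4, -20/3)
  seg 3: up by d10 = 409/12 → (4, 329/12)
  seg 4: down by d7 = 148/3 → (4, -263/12)
  seg 5: left by d7 = 148/3 → (-136/3, -263/12)
  seg 6: up by d9 = 409/3 → (-136/3, 1373/12)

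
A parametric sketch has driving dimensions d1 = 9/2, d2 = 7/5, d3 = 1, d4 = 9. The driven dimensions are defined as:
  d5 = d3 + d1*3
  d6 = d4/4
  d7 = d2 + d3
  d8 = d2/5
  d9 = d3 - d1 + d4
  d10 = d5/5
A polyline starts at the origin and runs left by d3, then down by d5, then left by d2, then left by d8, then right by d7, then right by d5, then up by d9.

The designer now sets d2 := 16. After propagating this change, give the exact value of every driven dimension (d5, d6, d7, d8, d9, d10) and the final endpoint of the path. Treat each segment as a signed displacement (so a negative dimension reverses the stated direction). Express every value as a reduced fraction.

Apply edit: d2 := 16
  d5 = d3 + d1*3 = 29/2
  d6 = d4/4 = 9/4
  d7 = d2 + d3 = 17
  d8 = d2/5 = 16/5
  d9 = d3 - d1 + d4 = 11/2
  d10 = d5/5 = 29/10
Walk from origin (0, 0):
  seg 1: left by d3 = 1 → (-1, 0)
  seg 2: down by d5 = 29/2 → (-1, -29/2)
  seg 3: left by d2 = 16 → (-17, -29/2)
  seg 4: left by d8 = 16/5 → (-101/5, -29/2)
  seg 5: right by d7 = 17 → (-16/5, -29/2)
  seg 6: right by d5 = 29/2 → (113/10, -29/2)
  seg 7: up by d9 = 11/2 → (113/10, -9)

d5 = 29/2
d6 = 9/4
d7 = 17
d8 = 16/5
d9 = 11/2
d10 = 29/10
endpoint = (113/10, -9)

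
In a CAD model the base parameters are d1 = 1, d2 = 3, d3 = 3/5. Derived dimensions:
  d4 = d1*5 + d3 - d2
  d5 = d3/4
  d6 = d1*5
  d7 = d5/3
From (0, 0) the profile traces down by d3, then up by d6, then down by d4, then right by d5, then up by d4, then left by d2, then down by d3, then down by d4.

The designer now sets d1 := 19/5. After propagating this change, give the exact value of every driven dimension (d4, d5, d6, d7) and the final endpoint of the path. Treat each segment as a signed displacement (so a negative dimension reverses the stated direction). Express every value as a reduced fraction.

Apply edit: d1 := 19/5
  d4 = d1*5 + d3 - d2 = 83/5
  d5 = d3/4 = 3/20
  d6 = d1*5 = 19
  d7 = d5/3 = 1/20
Walk from origin (0, 0):
  seg 1: down by d3 = 3/5 → (0, -3/5)
  seg 2: up by d6 = 19 → (0, 92/5)
  seg 3: down by d4 = 83/5 → (0, 9/5)
  seg 4: right by d5 = 3/20 → (3/20, 9/5)
  seg 5: up by d4 = 83/5 → (3/20, 92/5)
  seg 6: left by d2 = 3 → (-57/20, 92/5)
  seg 7: down by d3 = 3/5 → (-57/20, 89/5)
  seg 8: down by d4 = 83/5 → (-57/20, 6/5)

d4 = 83/5
d5 = 3/20
d6 = 19
d7 = 1/20
endpoint = (-57/20, 6/5)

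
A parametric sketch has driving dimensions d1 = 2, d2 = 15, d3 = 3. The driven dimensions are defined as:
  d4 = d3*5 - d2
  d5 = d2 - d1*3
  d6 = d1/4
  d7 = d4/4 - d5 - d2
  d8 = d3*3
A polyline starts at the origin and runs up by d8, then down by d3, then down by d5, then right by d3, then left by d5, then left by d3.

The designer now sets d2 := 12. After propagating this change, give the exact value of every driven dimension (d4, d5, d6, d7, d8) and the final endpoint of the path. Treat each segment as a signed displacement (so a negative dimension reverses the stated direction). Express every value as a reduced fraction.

d4 = 3
d5 = 6
d6 = 1/2
d7 = -69/4
d8 = 9
endpoint = (-6, 0)

Apply edit: d2 := 12
  d4 = d3*5 - d2 = 3
  d5 = d2 - d1*3 = 6
  d6 = d1/4 = 1/2
  d7 = d4/4 - d5 - d2 = -69/4
  d8 = d3*3 = 9
Walk from origin (0, 0):
  seg 1: up by d8 = 9 → (0, 9)
  seg 2: down by d3 = 3 → (0, 6)
  seg 3: down by d5 = 6 → (0, 0)
  seg 4: right by d3 = 3 → (3, 0)
  seg 5: left by d5 = 6 → (-3, 0)
  seg 6: left by d3 = 3 → (-6, 0)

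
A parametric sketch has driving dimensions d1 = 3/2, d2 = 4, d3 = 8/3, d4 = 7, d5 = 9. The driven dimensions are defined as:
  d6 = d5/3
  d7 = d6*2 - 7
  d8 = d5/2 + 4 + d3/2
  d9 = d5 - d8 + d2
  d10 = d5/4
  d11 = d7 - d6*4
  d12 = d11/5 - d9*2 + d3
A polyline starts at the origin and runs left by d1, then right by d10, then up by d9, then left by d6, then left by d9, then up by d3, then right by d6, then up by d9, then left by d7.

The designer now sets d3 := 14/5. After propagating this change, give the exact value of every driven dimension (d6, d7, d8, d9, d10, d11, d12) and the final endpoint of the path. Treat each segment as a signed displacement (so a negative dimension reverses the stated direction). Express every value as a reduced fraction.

Apply edit: d3 := 14/5
  d6 = d5/3 = 3
  d7 = d6*2 - 7 = -1
  d8 = d5/2 + 4 + d3/2 = 99/10
  d9 = d5 - d8 + d2 = 31/10
  d10 = d5/4 = 9/4
  d11 = d7 - d6*4 = -13
  d12 = d11/5 - d9*2 + d3 = -6
Walk from origin (0, 0):
  seg 1: left by d1 = 3/2 → (-3/2, 0)
  seg 2: right by d10 = 9/4 → (3/4, 0)
  seg 3: up by d9 = 31/10 → (3/4, 31/10)
  seg 4: left by d6 = 3 → (-9/4, 31/10)
  seg 5: left by d9 = 31/10 → (-107/20, 31/10)
  seg 6: up by d3 = 14/5 → (-107/20, 59/10)
  seg 7: right by d6 = 3 → (-47/20, 59/10)
  seg 8: up by d9 = 31/10 → (-47/20, 9)
  seg 9: left by d7 = -1 → (-27/20, 9)

d6 = 3
d7 = -1
d8 = 99/10
d9 = 31/10
d10 = 9/4
d11 = -13
d12 = -6
endpoint = (-27/20, 9)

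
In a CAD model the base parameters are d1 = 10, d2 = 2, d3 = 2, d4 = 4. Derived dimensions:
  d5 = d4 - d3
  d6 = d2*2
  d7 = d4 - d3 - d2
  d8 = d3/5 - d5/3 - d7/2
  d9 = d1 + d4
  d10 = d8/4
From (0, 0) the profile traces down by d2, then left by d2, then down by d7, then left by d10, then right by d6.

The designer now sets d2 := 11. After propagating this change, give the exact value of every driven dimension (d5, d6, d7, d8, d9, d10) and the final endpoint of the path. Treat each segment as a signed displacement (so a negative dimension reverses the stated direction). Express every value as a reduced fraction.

d5 = 2
d6 = 22
d7 = -9
d8 = 127/30
d9 = 14
d10 = 127/120
endpoint = (1193/120, -2)

Apply edit: d2 := 11
  d5 = d4 - d3 = 2
  d6 = d2*2 = 22
  d7 = d4 - d3 - d2 = -9
  d8 = d3/5 - d5/3 - d7/2 = 127/30
  d9 = d1 + d4 = 14
  d10 = d8/4 = 127/120
Walk from origin (0, 0):
  seg 1: down by d2 = 11 → (0, -11)
  seg 2: left by d2 = 11 → (-11, -11)
  seg 3: down by d7 = -9 → (-11, -2)
  seg 4: left by d10 = 127/120 → (-1447/120, -2)
  seg 5: right by d6 = 22 → (1193/120, -2)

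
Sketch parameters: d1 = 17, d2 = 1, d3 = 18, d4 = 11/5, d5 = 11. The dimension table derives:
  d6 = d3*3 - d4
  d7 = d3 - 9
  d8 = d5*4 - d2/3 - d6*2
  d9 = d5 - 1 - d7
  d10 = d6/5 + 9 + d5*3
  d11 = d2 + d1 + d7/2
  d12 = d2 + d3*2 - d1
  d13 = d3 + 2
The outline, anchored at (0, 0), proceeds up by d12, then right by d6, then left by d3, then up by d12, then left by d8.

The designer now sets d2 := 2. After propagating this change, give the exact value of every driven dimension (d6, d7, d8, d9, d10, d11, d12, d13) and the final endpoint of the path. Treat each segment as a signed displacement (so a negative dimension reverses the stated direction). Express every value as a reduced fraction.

Apply edit: d2 := 2
  d6 = d3*3 - d4 = 259/5
  d7 = d3 - 9 = 9
  d8 = d5*4 - d2/3 - d6*2 = -904/15
  d9 = d5 - 1 - d7 = 1
  d10 = d6/5 + 9 + d5*3 = 1309/25
  d11 = d2 + d1 + d7/2 = 47/2
  d12 = d2 + d3*2 - d1 = 21
  d13 = d3 + 2 = 20
Walk from origin (0, 0):
  seg 1: up by d12 = 21 → (0, 21)
  seg 2: right by d6 = 259/5 → (259/5, 21)
  seg 3: left by d3 = 18 → (169/5, 21)
  seg 4: up by d12 = 21 → (169/5, 42)
  seg 5: left by d8 = -904/15 → (1411/15, 42)

d6 = 259/5
d7 = 9
d8 = -904/15
d9 = 1
d10 = 1309/25
d11 = 47/2
d12 = 21
d13 = 20
endpoint = (1411/15, 42)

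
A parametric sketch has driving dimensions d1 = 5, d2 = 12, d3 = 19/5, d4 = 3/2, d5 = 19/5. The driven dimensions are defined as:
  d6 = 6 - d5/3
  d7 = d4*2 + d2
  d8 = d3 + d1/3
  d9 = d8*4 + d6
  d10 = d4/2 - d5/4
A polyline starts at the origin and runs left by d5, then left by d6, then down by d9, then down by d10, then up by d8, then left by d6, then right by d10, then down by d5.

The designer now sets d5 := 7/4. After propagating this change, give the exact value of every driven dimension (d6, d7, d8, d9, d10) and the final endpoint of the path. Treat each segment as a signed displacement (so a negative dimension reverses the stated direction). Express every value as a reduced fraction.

Apply edit: d5 := 7/4
  d6 = 6 - d5/3 = 65/12
  d7 = d4*2 + d2 = 15
  d8 = d3 + d1/3 = 82/15
  d9 = d8*4 + d6 = 1637/60
  d10 = d4/2 - d5/4 = 5/16
Walk from origin (0, 0):
  seg 1: left by d5 = 7/4 → (-7/4, 0)
  seg 2: left by d6 = 65/12 → (-43/6, 0)
  seg 3: down by d9 = 1637/60 → (-43/6, -1637/60)
  seg 4: down by d10 = 5/16 → (-43/6, -6623/240)
  seg 5: up by d8 = 82/15 → (-43/6, -5311/240)
  seg 6: left by d6 = 65/12 → (-151/12, -5311/240)
  seg 7: right by d10 = 5/16 → (-589/48, -5311/240)
  seg 8: down by d5 = 7/4 → (-589/48, -5731/240)

d6 = 65/12
d7 = 15
d8 = 82/15
d9 = 1637/60
d10 = 5/16
endpoint = (-589/48, -5731/240)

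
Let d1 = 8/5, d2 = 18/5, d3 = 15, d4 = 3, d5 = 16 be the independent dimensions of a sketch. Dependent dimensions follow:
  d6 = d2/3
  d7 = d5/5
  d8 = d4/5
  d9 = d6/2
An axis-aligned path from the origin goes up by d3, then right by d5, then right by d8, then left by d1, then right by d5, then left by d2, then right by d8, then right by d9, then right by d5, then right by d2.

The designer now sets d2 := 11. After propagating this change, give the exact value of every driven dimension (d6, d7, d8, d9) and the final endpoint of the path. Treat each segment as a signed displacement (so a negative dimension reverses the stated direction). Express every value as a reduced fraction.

Apply edit: d2 := 11
  d6 = d2/3 = 11/3
  d7 = d5/5 = 16/5
  d8 = d4/5 = 3/5
  d9 = d6/2 = 11/6
Walk from origin (0, 0):
  seg 1: up by d3 = 15 → (0, 15)
  seg 2: right by d5 = 16 → (16, 15)
  seg 3: right by d8 = 3/5 → (83/5, 15)
  seg 4: left by d1 = 8/5 → (15, 15)
  seg 5: right by d5 = 16 → (31, 15)
  seg 6: left by d2 = 11 → (20, 15)
  seg 7: right by d8 = 3/5 → (103/5, 15)
  seg 8: right by d9 = 11/6 → (673/30, 15)
  seg 9: right by d5 = 16 → (1153/30, 15)
  seg 10: right by d2 = 11 → (1483/30, 15)

d6 = 11/3
d7 = 16/5
d8 = 3/5
d9 = 11/6
endpoint = (1483/30, 15)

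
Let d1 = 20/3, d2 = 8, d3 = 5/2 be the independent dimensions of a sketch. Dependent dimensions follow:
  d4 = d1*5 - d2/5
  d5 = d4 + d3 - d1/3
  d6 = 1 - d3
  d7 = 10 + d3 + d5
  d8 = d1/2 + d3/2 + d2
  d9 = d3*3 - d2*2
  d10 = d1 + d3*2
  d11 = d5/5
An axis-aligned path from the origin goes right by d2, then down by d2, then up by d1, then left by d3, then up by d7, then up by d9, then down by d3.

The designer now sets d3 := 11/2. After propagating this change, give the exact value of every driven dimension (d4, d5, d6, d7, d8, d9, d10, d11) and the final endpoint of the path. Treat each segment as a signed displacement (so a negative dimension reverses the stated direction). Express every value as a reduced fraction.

d4 = 476/15
d5 = 3151/90
d6 = -9/2
d7 = 2273/45
d8 = 169/12
d9 = 1/2
d10 = 53/3
d11 = 3151/450
endpoint = (5/2, 1988/45)

Apply edit: d3 := 11/2
  d4 = d1*5 - d2/5 = 476/15
  d5 = d4 + d3 - d1/3 = 3151/90
  d6 = 1 - d3 = -9/2
  d7 = 10 + d3 + d5 = 2273/45
  d8 = d1/2 + d3/2 + d2 = 169/12
  d9 = d3*3 - d2*2 = 1/2
  d10 = d1 + d3*2 = 53/3
  d11 = d5/5 = 3151/450
Walk from origin (0, 0):
  seg 1: right by d2 = 8 → (8, 0)
  seg 2: down by d2 = 8 → (8, -8)
  seg 3: up by d1 = 20/3 → (8, -4/3)
  seg 4: left by d3 = 11/2 → (5/2, -4/3)
  seg 5: up by d7 = 2273/45 → (5/2, 2213/45)
  seg 6: up by d9 = 1/2 → (5/2, 4471/90)
  seg 7: down by d3 = 11/2 → (5/2, 1988/45)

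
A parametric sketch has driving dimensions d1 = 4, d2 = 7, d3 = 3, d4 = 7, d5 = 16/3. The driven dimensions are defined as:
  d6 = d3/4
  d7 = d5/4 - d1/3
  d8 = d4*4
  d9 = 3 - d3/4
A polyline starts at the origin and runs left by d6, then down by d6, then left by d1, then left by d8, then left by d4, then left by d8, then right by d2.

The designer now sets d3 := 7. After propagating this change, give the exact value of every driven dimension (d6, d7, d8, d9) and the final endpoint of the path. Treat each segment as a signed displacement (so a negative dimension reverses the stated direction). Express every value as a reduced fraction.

d6 = 7/4
d7 = 0
d8 = 28
d9 = 5/4
endpoint = (-247/4, -7/4)

Apply edit: d3 := 7
  d6 = d3/4 = 7/4
  d7 = d5/4 - d1/3 = 0
  d8 = d4*4 = 28
  d9 = 3 - d3/4 = 5/4
Walk from origin (0, 0):
  seg 1: left by d6 = 7/4 → (-7/4, 0)
  seg 2: down by d6 = 7/4 → (-7/4, -7/4)
  seg 3: left by d1 = 4 → (-23/4, -7/4)
  seg 4: left by d8 = 28 → (-135/4, -7/4)
  seg 5: left by d4 = 7 → (-163/4, -7/4)
  seg 6: left by d8 = 28 → (-275/4, -7/4)
  seg 7: right by d2 = 7 → (-247/4, -7/4)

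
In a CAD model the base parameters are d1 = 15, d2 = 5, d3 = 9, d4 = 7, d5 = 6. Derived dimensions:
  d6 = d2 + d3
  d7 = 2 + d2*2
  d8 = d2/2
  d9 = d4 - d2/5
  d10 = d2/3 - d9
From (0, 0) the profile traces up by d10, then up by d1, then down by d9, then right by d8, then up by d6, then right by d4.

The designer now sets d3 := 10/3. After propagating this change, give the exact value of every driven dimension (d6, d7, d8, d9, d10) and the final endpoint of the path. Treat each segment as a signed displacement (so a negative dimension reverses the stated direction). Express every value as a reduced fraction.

Apply edit: d3 := 10/3
  d6 = d2 + d3 = 25/3
  d7 = 2 + d2*2 = 12
  d8 = d2/2 = 5/2
  d9 = d4 - d2/5 = 6
  d10 = d2/3 - d9 = -13/3
Walk from origin (0, 0):
  seg 1: up by d10 = -13/3 → (0, -13/3)
  seg 2: up by d1 = 15 → (0, 32/3)
  seg 3: down by d9 = 6 → (0, 14/3)
  seg 4: right by d8 = 5/2 → (5/2, 14/3)
  seg 5: up by d6 = 25/3 → (5/2, 13)
  seg 6: right by d4 = 7 → (19/2, 13)

d6 = 25/3
d7 = 12
d8 = 5/2
d9 = 6
d10 = -13/3
endpoint = (19/2, 13)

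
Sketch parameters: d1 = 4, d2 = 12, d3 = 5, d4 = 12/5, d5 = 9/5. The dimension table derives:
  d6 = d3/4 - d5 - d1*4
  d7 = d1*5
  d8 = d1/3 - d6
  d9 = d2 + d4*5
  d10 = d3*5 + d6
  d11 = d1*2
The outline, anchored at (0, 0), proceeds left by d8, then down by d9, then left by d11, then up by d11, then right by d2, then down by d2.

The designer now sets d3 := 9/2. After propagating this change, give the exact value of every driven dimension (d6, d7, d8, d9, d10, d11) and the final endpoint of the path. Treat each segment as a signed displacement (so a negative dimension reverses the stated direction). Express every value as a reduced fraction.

Apply edit: d3 := 9/2
  d6 = d3/4 - d5 - d1*4 = -667/40
  d7 = d1*5 = 20
  d8 = d1/3 - d6 = 2161/120
  d9 = d2 + d4*5 = 24
  d10 = d3*5 + d6 = 233/40
  d11 = d1*2 = 8
Walk from origin (0, 0):
  seg 1: left by d8 = 2161/120 → (-2161/120, 0)
  seg 2: down by d9 = 24 → (-2161/120, -24)
  seg 3: left by d11 = 8 → (-3121/120, -24)
  seg 4: up by d11 = 8 → (-3121/120, -16)
  seg 5: right by d2 = 12 → (-1681/120, -16)
  seg 6: down by d2 = 12 → (-1681/120, -28)

d6 = -667/40
d7 = 20
d8 = 2161/120
d9 = 24
d10 = 233/40
d11 = 8
endpoint = (-1681/120, -28)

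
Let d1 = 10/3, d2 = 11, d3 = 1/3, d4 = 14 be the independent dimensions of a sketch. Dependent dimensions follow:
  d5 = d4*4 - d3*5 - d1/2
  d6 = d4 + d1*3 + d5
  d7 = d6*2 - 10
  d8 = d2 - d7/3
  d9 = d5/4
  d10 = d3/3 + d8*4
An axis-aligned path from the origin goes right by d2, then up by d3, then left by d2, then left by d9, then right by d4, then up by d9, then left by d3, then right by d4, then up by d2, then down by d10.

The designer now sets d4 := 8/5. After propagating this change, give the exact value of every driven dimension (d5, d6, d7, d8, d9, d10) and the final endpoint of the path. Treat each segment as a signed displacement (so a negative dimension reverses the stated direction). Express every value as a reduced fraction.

d5 = 46/15
d6 = 44/3
d7 = 58/3
d8 = 41/9
d9 = 23/30
d10 = 55/3
endpoint = (21/10, -187/30)

Apply edit: d4 := 8/5
  d5 = d4*4 - d3*5 - d1/2 = 46/15
  d6 = d4 + d1*3 + d5 = 44/3
  d7 = d6*2 - 10 = 58/3
  d8 = d2 - d7/3 = 41/9
  d9 = d5/4 = 23/30
  d10 = d3/3 + d8*4 = 55/3
Walk from origin (0, 0):
  seg 1: right by d2 = 11 → (11, 0)
  seg 2: up by d3 = 1/3 → (11, 1/3)
  seg 3: left by d2 = 11 → (0, 1/3)
  seg 4: left by d9 = 23/30 → (-23/30, 1/3)
  seg 5: right by d4 = 8/5 → (5/6, 1/3)
  seg 6: up by d9 = 23/30 → (5/6, 11/10)
  seg 7: left by d3 = 1/3 → (1/2, 11/10)
  seg 8: right by d4 = 8/5 → (21/10, 11/10)
  seg 9: up by d2 = 11 → (21/10, 121/10)
  seg 10: down by d10 = 55/3 → (21/10, -187/30)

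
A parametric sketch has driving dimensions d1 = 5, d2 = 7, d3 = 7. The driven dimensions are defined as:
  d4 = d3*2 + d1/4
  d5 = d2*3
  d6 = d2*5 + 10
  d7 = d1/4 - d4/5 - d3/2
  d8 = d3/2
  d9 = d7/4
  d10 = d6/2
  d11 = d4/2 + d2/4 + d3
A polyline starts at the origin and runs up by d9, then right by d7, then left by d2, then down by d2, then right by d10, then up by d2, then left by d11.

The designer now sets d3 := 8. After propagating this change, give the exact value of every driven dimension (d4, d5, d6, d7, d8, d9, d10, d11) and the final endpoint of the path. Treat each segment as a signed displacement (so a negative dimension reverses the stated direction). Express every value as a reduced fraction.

d4 = 69/4
d5 = 21
d6 = 45
d7 = -31/5
d8 = 4
d9 = -31/20
d10 = 45/2
d11 = 147/8
endpoint = (-363/40, -31/20)

Apply edit: d3 := 8
  d4 = d3*2 + d1/4 = 69/4
  d5 = d2*3 = 21
  d6 = d2*5 + 10 = 45
  d7 = d1/4 - d4/5 - d3/2 = -31/5
  d8 = d3/2 = 4
  d9 = d7/4 = -31/20
  d10 = d6/2 = 45/2
  d11 = d4/2 + d2/4 + d3 = 147/8
Walk from origin (0, 0):
  seg 1: up by d9 = -31/20 → (0, -31/20)
  seg 2: right by d7 = -31/5 → (-31/5, -31/20)
  seg 3: left by d2 = 7 → (-66/5, -31/20)
  seg 4: down by d2 = 7 → (-66/5, -171/20)
  seg 5: right by d10 = 45/2 → (93/10, -171/20)
  seg 6: up by d2 = 7 → (93/10, -31/20)
  seg 7: left by d11 = 147/8 → (-363/40, -31/20)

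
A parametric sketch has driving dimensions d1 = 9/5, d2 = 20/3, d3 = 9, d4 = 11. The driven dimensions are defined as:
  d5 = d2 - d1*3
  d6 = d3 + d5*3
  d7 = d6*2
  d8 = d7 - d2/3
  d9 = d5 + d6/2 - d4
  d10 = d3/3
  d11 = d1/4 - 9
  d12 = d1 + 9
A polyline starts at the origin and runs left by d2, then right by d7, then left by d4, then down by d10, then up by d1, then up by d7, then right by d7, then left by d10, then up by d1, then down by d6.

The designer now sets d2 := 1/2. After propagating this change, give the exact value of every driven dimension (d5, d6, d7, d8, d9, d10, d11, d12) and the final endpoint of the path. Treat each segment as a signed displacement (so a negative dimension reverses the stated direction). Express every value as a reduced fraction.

Apply edit: d2 := 1/2
  d5 = d2 - d1*3 = -49/10
  d6 = d3 + d5*3 = -57/10
  d7 = d6*2 = -57/5
  d8 = d7 - d2/3 = -347/30
  d9 = d5 + d6/2 - d4 = -75/4
  d10 = d3/3 = 3
  d11 = d1/4 - 9 = -171/20
  d12 = d1 + 9 = 54/5
Walk from origin (0, 0):
  seg 1: left by d2 = 1/2 → (-1/2, 0)
  seg 2: right by d7 = -57/5 → (-119/10, 0)
  seg 3: left by d4 = 11 → (-229/10, 0)
  seg 4: down by d10 = 3 → (-229/10, -3)
  seg 5: up by d1 = 9/5 → (-229/10, -6/5)
  seg 6: up by d7 = -57/5 → (-229/10, -63/5)
  seg 7: right by d7 = -57/5 → (-343/10, -63/5)
  seg 8: left by d10 = 3 → (-373/10, -63/5)
  seg 9: up by d1 = 9/5 → (-373/10, -54/5)
  seg 10: down by d6 = -57/10 → (-373/10, -51/10)

d5 = -49/10
d6 = -57/10
d7 = -57/5
d8 = -347/30
d9 = -75/4
d10 = 3
d11 = -171/20
d12 = 54/5
endpoint = (-373/10, -51/10)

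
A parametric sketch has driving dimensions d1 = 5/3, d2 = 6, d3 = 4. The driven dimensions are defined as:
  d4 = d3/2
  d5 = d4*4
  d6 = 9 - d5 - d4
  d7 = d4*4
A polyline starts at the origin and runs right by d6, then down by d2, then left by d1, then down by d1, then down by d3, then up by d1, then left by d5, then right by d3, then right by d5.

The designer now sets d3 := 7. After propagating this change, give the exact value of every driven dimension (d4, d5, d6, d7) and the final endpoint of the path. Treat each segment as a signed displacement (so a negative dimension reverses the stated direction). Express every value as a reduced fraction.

Apply edit: d3 := 7
  d4 = d3/2 = 7/2
  d5 = d4*4 = 14
  d6 = 9 - d5 - d4 = -17/2
  d7 = d4*4 = 14
Walk from origin (0, 0):
  seg 1: right by d6 = -17/2 → (-17/2, 0)
  seg 2: down by d2 = 6 → (-17/2, -6)
  seg 3: left by d1 = 5/3 → (-61/6, -6)
  seg 4: down by d1 = 5/3 → (-61/6, -23/3)
  seg 5: down by d3 = 7 → (-61/6, -44/3)
  seg 6: up by d1 = 5/3 → (-61/6, -13)
  seg 7: left by d5 = 14 → (-145/6, -13)
  seg 8: right by d3 = 7 → (-103/6, -13)
  seg 9: right by d5 = 14 → (-19/6, -13)

d4 = 7/2
d5 = 14
d6 = -17/2
d7 = 14
endpoint = (-19/6, -13)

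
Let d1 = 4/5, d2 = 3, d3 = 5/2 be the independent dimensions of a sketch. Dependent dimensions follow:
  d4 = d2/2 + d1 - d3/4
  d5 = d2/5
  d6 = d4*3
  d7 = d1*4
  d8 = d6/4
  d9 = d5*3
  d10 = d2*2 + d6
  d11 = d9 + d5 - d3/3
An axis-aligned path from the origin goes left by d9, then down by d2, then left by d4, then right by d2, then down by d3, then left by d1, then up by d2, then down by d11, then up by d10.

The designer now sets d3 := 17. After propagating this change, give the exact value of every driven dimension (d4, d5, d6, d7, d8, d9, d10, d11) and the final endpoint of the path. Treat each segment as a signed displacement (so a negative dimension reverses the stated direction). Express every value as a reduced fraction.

Apply edit: d3 := 17
  d4 = d2/2 + d1 - d3/4 = -39/20
  d5 = d2/5 = 3/5
  d6 = d4*3 = -117/20
  d7 = d1*4 = 16/5
  d8 = d6/4 = -117/80
  d9 = d5*3 = 9/5
  d10 = d2*2 + d6 = 3/20
  d11 = d9 + d5 - d3/3 = -49/15
Walk from origin (0, 0):
  seg 1: left by d9 = 9/5 → (-9/5, 0)
  seg 2: down by d2 = 3 → (-9/5, -3)
  seg 3: left by d4 = -39/20 → (3/20, -3)
  seg 4: right by d2 = 3 → (63/20, -3)
  seg 5: down by d3 = 17 → (63/20, -20)
  seg 6: left by d1 = 4/5 → (47/20, -20)
  seg 7: up by d2 = 3 → (47/20, -17)
  seg 8: down by d11 = -49/15 → (47/20, -206/15)
  seg 9: up by d10 = 3/20 → (47/20, -163/12)

d4 = -39/20
d5 = 3/5
d6 = -117/20
d7 = 16/5
d8 = -117/80
d9 = 9/5
d10 = 3/20
d11 = -49/15
endpoint = (47/20, -163/12)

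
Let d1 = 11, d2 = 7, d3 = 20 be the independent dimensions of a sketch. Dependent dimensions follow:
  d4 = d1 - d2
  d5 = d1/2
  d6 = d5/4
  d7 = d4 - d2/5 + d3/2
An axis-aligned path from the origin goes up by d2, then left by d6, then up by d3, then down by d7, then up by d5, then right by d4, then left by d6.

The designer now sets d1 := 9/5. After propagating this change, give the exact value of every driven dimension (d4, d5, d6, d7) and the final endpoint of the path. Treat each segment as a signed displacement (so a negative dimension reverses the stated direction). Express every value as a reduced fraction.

d4 = -26/5
d5 = 9/10
d6 = 9/40
d7 = 17/5
endpoint = (-113/20, 49/2)

Apply edit: d1 := 9/5
  d4 = d1 - d2 = -26/5
  d5 = d1/2 = 9/10
  d6 = d5/4 = 9/40
  d7 = d4 - d2/5 + d3/2 = 17/5
Walk from origin (0, 0):
  seg 1: up by d2 = 7 → (0, 7)
  seg 2: left by d6 = 9/40 → (-9/40, 7)
  seg 3: up by d3 = 20 → (-9/40, 27)
  seg 4: down by d7 = 17/5 → (-9/40, 118/5)
  seg 5: up by d5 = 9/10 → (-9/40, 49/2)
  seg 6: right by d4 = -26/5 → (-217/40, 49/2)
  seg 7: left by d6 = 9/40 → (-113/20, 49/2)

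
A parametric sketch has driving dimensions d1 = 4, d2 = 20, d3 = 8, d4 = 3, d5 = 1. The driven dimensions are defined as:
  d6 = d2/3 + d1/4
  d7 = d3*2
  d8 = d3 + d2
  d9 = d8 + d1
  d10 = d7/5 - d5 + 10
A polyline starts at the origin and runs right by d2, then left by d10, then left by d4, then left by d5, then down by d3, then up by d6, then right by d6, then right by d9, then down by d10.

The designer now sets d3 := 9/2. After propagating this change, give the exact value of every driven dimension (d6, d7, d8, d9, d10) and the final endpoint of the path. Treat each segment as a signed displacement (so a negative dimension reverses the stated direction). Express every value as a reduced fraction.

Apply edit: d3 := 9/2
  d6 = d2/3 + d1/4 = 23/3
  d7 = d3*2 = 9
  d8 = d3 + d2 = 49/2
  d9 = d8 + d1 = 57/2
  d10 = d7/5 - d5 + 10 = 54/5
Walk from origin (0, 0):
  seg 1: right by d2 = 20 → (20, 0)
  seg 2: left by d10 = 54/5 → (46/5, 0)
  seg 3: left by d4 = 3 → (31/5, 0)
  seg 4: left by d5 = 1 → (26/5, 0)
  seg 5: down by d3 = 9/2 → (26/5, -9/2)
  seg 6: up by d6 = 23/3 → (26/5, 19/6)
  seg 7: right by d6 = 23/3 → (193/15, 19/6)
  seg 8: right by d9 = 57/2 → (1241/30, 19/6)
  seg 9: down by d10 = 54/5 → (1241/30, -229/30)

d6 = 23/3
d7 = 9
d8 = 49/2
d9 = 57/2
d10 = 54/5
endpoint = (1241/30, -229/30)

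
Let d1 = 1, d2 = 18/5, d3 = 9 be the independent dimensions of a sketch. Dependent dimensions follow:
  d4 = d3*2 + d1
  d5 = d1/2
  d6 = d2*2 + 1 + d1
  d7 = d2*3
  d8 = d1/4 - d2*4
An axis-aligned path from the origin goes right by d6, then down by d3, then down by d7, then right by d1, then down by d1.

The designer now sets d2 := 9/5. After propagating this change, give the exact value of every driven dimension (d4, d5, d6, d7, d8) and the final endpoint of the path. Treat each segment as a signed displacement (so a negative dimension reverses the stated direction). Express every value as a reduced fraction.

Apply edit: d2 := 9/5
  d4 = d3*2 + d1 = 19
  d5 = d1/2 = 1/2
  d6 = d2*2 + 1 + d1 = 28/5
  d7 = d2*3 = 27/5
  d8 = d1/4 - d2*4 = -139/20
Walk from origin (0, 0):
  seg 1: right by d6 = 28/5 → (28/5, 0)
  seg 2: down by d3 = 9 → (28/5, -9)
  seg 3: down by d7 = 27/5 → (28/5, -72/5)
  seg 4: right by d1 = 1 → (33/5, -72/5)
  seg 5: down by d1 = 1 → (33/5, -77/5)

d4 = 19
d5 = 1/2
d6 = 28/5
d7 = 27/5
d8 = -139/20
endpoint = (33/5, -77/5)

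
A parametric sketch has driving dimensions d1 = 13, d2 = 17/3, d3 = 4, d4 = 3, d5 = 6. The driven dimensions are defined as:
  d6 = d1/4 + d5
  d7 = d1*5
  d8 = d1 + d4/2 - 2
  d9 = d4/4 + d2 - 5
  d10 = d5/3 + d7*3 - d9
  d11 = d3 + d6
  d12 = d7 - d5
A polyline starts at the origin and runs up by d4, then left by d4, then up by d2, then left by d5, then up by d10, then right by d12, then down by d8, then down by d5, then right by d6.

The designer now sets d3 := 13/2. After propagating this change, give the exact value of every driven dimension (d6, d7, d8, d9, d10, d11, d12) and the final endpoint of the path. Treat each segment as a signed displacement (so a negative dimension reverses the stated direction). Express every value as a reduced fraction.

d6 = 37/4
d7 = 65
d8 = 25/2
d9 = 17/12
d10 = 2347/12
d11 = 63/4
d12 = 59
endpoint = (237/4, 743/4)

Apply edit: d3 := 13/2
  d6 = d1/4 + d5 = 37/4
  d7 = d1*5 = 65
  d8 = d1 + d4/2 - 2 = 25/2
  d9 = d4/4 + d2 - 5 = 17/12
  d10 = d5/3 + d7*3 - d9 = 2347/12
  d11 = d3 + d6 = 63/4
  d12 = d7 - d5 = 59
Walk from origin (0, 0):
  seg 1: up by d4 = 3 → (0, 3)
  seg 2: left by d4 = 3 → (-3, 3)
  seg 3: up by d2 = 17/3 → (-3, 26/3)
  seg 4: left by d5 = 6 → (-9, 26/3)
  seg 5: up by d10 = 2347/12 → (-9, 817/4)
  seg 6: right by d12 = 59 → (50, 817/4)
  seg 7: down by d8 = 25/2 → (50, 767/4)
  seg 8: down by d5 = 6 → (50, 743/4)
  seg 9: right by d6 = 37/4 → (237/4, 743/4)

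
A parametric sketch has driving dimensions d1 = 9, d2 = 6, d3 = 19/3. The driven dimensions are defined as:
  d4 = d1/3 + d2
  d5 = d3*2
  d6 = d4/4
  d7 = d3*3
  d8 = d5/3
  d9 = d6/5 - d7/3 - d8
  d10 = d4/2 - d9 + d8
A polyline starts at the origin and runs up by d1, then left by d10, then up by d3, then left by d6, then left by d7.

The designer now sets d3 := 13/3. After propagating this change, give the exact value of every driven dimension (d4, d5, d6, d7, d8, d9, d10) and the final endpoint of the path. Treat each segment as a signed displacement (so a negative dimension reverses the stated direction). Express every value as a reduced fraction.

d4 = 9
d5 = 26/3
d6 = 9/4
d7 = 13
d8 = 26/9
d9 = -1219/180
d10 = 2549/180
endpoint = (-2647/90, 40/3)

Apply edit: d3 := 13/3
  d4 = d1/3 + d2 = 9
  d5 = d3*2 = 26/3
  d6 = d4/4 = 9/4
  d7 = d3*3 = 13
  d8 = d5/3 = 26/9
  d9 = d6/5 - d7/3 - d8 = -1219/180
  d10 = d4/2 - d9 + d8 = 2549/180
Walk from origin (0, 0):
  seg 1: up by d1 = 9 → (0, 9)
  seg 2: left by d10 = 2549/180 → (-2549/180, 9)
  seg 3: up by d3 = 13/3 → (-2549/180, 40/3)
  seg 4: left by d6 = 9/4 → (-1477/90, 40/3)
  seg 5: left by d7 = 13 → (-2647/90, 40/3)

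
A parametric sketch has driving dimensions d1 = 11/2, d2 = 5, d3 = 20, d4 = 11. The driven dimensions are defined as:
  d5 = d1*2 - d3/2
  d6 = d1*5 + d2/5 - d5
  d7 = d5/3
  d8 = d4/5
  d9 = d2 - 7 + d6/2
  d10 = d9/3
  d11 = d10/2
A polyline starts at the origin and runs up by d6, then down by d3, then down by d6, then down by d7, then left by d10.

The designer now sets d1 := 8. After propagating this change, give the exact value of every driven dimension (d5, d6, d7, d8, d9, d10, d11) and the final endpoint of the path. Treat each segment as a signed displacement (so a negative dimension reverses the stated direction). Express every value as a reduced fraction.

Apply edit: d1 := 8
  d5 = d1*2 - d3/2 = 6
  d6 = d1*5 + d2/5 - d5 = 35
  d7 = d5/3 = 2
  d8 = d4/5 = 11/5
  d9 = d2 - 7 + d6/2 = 31/2
  d10 = d9/3 = 31/6
  d11 = d10/2 = 31/12
Walk from origin (0, 0):
  seg 1: up by d6 = 35 → (0, 35)
  seg 2: down by d3 = 20 → (0, 15)
  seg 3: down by d6 = 35 → (0, -20)
  seg 4: down by d7 = 2 → (0, -22)
  seg 5: left by d10 = 31/6 → (-31/6, -22)

d5 = 6
d6 = 35
d7 = 2
d8 = 11/5
d9 = 31/2
d10 = 31/6
d11 = 31/12
endpoint = (-31/6, -22)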